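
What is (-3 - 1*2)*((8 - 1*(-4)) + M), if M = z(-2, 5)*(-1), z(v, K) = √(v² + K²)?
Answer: -60 + 5*√29 ≈ -33.074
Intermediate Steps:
z(v, K) = √(K² + v²)
M = -√29 (M = √(5² + (-2)²)*(-1) = √(25 + 4)*(-1) = √29*(-1) = -√29 ≈ -5.3852)
(-3 - 1*2)*((8 - 1*(-4)) + M) = (-3 - 1*2)*((8 - 1*(-4)) - √29) = (-3 - 2)*((8 + 4) - √29) = -5*(12 - √29) = -60 + 5*√29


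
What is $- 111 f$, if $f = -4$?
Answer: $444$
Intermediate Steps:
$- 111 f = \left(-111\right) \left(-4\right) = 444$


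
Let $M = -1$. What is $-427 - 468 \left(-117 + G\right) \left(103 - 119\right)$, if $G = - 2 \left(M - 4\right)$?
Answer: $-801643$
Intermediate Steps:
$G = 10$ ($G = - 2 \left(-1 - 4\right) = \left(-2\right) \left(-5\right) = 10$)
$-427 - 468 \left(-117 + G\right) \left(103 - 119\right) = -427 - 468 \left(-117 + 10\right) \left(103 - 119\right) = -427 - 468 \left(\left(-107\right) \left(-16\right)\right) = -427 - 801216 = -801643$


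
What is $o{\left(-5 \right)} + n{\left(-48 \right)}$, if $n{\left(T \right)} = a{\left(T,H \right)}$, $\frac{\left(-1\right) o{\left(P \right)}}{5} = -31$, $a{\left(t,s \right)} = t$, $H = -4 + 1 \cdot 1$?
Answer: $107$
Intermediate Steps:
$H = -3$ ($H = -4 + 1 = -3$)
$o{\left(P \right)} = 155$ ($o{\left(P \right)} = \left(-5\right) \left(-31\right) = 155$)
$n{\left(T \right)} = T$
$o{\left(-5 \right)} + n{\left(-48 \right)} = 155 - 48 = 107$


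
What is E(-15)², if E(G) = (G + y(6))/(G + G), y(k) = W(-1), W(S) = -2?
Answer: 289/900 ≈ 0.32111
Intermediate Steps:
y(k) = -2
E(G) = (-2 + G)/(2*G) (E(G) = (G - 2)/(G + G) = (-2 + G)/((2*G)) = (-2 + G)*(1/(2*G)) = (-2 + G)/(2*G))
E(-15)² = ((½)*(-2 - 15)/(-15))² = ((½)*(-1/15)*(-17))² = (17/30)² = 289/900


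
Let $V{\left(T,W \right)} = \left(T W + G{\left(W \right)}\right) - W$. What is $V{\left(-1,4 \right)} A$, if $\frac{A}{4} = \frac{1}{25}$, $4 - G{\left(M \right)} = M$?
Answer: $- \frac{32}{25} \approx -1.28$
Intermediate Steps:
$G{\left(M \right)} = 4 - M$
$V{\left(T,W \right)} = 4 - 2 W + T W$ ($V{\left(T,W \right)} = \left(T W - \left(-4 + W\right)\right) - W = \left(4 - W + T W\right) - W = 4 - 2 W + T W$)
$A = \frac{4}{25} \approx 0.16$
$V{\left(-1,4 \right)} A = \left(4 - 8 - 4\right) \frac{4}{25} = \left(-8\right) \frac{4}{25} = - \frac{32}{25}$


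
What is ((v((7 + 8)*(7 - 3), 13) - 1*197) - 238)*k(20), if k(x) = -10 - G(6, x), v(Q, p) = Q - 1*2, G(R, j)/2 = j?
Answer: 18850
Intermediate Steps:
G(R, j) = 2*j
v(Q, p) = -2 + Q (v(Q, p) = Q - 2 = -2 + Q)
k(x) = -10 - 2*x
((v((7 + 8)*(7 - 3), 13) - 1*197) - 238)*k(20) = (((-2 + (7 + 8)*(7 - 3)) - 1*197) - 238)*(-10 - 2*20) = (((-2 + 15*4) - 197) - 238)*(-10 - 40) = (((-2 + 60) - 197) - 238)*(-50) = ((58 - 197) - 238)*(-50) = (-139 - 238)*(-50) = -377*(-50) = 18850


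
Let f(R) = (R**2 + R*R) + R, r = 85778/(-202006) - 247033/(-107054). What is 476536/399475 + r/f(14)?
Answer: 1477916871791627/1234123816525700 ≈ 1.1975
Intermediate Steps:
r = 2908519299/1544682166 (r = 85778*(-1/202006) - 247033*(-1/107054) = -6127/14429 + 247033/107054 = 2908519299/1544682166 ≈ 1.8829)
f(R) = R + 2*R**2 (f(R) = (R**2 + R**2) + R = 2*R**2 + R = R + 2*R**2)
476536/399475 + r/f(14) = 476536/399475 + 2908519299/(1544682166*((14*(1 + 2*14)))) = 476536*(1/399475) + 2908519299/(1544682166*((14*(1 + 28)))) = 476536/399475 + 2908519299/(1544682166*((14*29))) = 476536/399475 + (2908519299/1544682166)/406 = 476536/399475 + (2908519299/1544682166)*(1/406) = 476536/399475 + 415502757/89591565628 = 1477916871791627/1234123816525700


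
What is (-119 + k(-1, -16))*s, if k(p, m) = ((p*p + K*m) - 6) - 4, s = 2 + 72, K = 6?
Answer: -16576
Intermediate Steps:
s = 74
k(p, m) = -10 + p² + 6*m (k(p, m) = ((p*p + 6*m) - 6) - 4 = ((p² + 6*m) - 6) - 4 = (-6 + p² + 6*m) - 4 = -10 + p² + 6*m)
(-119 + k(-1, -16))*s = (-119 + (-10 + (-1)² + 6*(-16)))*74 = (-119 + (-10 + 1 - 96))*74 = (-119 - 105)*74 = -224*74 = -16576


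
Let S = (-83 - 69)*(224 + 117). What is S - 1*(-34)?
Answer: -51798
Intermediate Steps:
S = -51832 (S = -152*341 = -51832)
S - 1*(-34) = -51832 - 1*(-34) = -51832 + 34 = -51798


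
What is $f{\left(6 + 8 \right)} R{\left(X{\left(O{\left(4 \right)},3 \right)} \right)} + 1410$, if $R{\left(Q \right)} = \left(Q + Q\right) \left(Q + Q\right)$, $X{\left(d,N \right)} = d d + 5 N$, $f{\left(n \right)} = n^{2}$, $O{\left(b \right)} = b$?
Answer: $754834$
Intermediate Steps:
$X{\left(d,N \right)} = d^{2} + 5 N$
$R{\left(Q \right)} = 4 Q^{2}$ ($R{\left(Q \right)} = 2 Q 2 Q = 4 Q^{2}$)
$f{\left(6 + 8 \right)} R{\left(X{\left(O{\left(4 \right)},3 \right)} \right)} + 1410 = \left(6 + 8\right)^{2} \cdot 4 \left(4^{2} + 5 \cdot 3\right)^{2} + 1410 = 14^{2} \cdot 4 \left(16 + 15\right)^{2} + 1410 = 196 \cdot 4 \cdot 31^{2} + 1410 = 196 \cdot 4 \cdot 961 + 1410 = 196 \cdot 3844 + 1410 = 753424 + 1410 = 754834$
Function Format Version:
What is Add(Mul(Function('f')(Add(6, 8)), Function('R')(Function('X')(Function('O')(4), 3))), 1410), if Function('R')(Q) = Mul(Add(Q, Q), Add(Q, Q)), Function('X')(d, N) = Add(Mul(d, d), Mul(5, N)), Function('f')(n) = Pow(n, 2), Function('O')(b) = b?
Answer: 754834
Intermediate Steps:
Function('X')(d, N) = Add(Pow(d, 2), Mul(5, N))
Function('R')(Q) = Mul(4, Pow(Q, 2)) (Function('R')(Q) = Mul(Mul(2, Q), Mul(2, Q)) = Mul(4, Pow(Q, 2)))
Add(Mul(Function('f')(Add(6, 8)), Function('R')(Function('X')(Function('O')(4), 3))), 1410) = Add(Mul(Pow(Add(6, 8), 2), Mul(4, Pow(Add(Pow(4, 2), Mul(5, 3)), 2))), 1410) = Add(Mul(Pow(14, 2), Mul(4, Pow(Add(16, 15), 2))), 1410) = Add(Mul(196, Mul(4, Pow(31, 2))), 1410) = Add(Mul(196, Mul(4, 961)), 1410) = Add(Mul(196, 3844), 1410) = Add(753424, 1410) = 754834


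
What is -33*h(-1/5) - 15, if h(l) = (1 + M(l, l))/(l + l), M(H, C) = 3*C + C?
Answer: 3/2 ≈ 1.5000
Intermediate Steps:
M(H, C) = 4*C
h(l) = (1 + 4*l)/(2*l) (h(l) = (1 + 4*l)/(l + l) = (1 + 4*l)/((2*l)) = (1 + 4*l)*(1/(2*l)) = (1 + 4*l)/(2*l))
-33*h(-1/5) - 15 = -33*(2 + 1/(2*((-1/5)))) - 15 = -33*(2 + 1/(2*((-1*1/5)))) - 15 = -33*(2 + 1/(2*(-1/5))) - 15 = -33*(2 + (1/2)*(-5)) - 15 = -33*(2 - 5/2) - 15 = -33*(-1/2) - 15 = 33/2 - 15 = 3/2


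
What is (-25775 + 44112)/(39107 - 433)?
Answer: 18337/38674 ≈ 0.47414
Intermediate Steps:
(-25775 + 44112)/(39107 - 433) = 18337/38674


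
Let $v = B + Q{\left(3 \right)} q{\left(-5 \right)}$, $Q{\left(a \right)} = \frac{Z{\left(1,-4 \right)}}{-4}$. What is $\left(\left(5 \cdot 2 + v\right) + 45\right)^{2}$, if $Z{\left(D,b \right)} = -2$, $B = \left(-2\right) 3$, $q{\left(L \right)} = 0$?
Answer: $2401$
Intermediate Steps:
$B = -6$
$Q{\left(a \right)} = \frac{1}{2}$ ($Q{\left(a \right)} = - \frac{2}{-4} = \left(-2\right) \left(- \frac{1}{4}\right) = \frac{1}{2}$)
$v = -6$ ($v = -6 + \frac{1}{2} \cdot 0 = -6 + 0 = -6$)
$\left(\left(5 \cdot 2 + v\right) + 45\right)^{2} = \left(\left(5 \cdot 2 - 6\right) + 45\right)^{2} = \left(\left(10 - 6\right) + 45\right)^{2} = \left(4 + 45\right)^{2} = 49^{2} = 2401$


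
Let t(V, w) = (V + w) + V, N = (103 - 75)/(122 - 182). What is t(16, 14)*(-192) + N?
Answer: -132487/15 ≈ -8832.5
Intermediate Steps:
N = -7/15 (N = 28/(-60) = 28*(-1/60) = -7/15 ≈ -0.46667)
t(V, w) = w + 2*V
t(16, 14)*(-192) + N = (14 + 2*16)*(-192) - 7/15 = (14 + 32)*(-192) - 7/15 = 46*(-192) - 7/15 = -8832 - 7/15 = -132487/15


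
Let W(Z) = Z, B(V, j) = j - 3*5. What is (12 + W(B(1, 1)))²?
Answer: 4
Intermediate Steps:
B(V, j) = -15 + j (B(V, j) = j - 15 = -15 + j)
(12 + W(B(1, 1)))² = (12 + (-15 + 1))² = (12 - 14)² = (-2)² = 4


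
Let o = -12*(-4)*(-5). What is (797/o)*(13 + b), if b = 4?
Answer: -13549/240 ≈ -56.454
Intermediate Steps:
o = -240 (o = 48*(-5) = -240)
(797/o)*(13 + b) = (797/(-240))*(13 + 4) = (797*(-1/240))*17 = -797/240*17 = -13549/240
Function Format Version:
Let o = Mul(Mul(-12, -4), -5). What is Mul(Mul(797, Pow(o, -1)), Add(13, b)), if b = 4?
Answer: Rational(-13549, 240) ≈ -56.454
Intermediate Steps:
o = -240 (o = Mul(48, -5) = -240)
Mul(Mul(797, Pow(o, -1)), Add(13, b)) = Mul(Mul(797, Pow(-240, -1)), Add(13, 4)) = Mul(Mul(797, Rational(-1, 240)), 17) = Mul(Rational(-797, 240), 17) = Rational(-13549, 240)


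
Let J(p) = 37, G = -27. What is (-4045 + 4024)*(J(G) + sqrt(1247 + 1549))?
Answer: -777 - 42*sqrt(699) ≈ -1887.4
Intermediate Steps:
(-4045 + 4024)*(J(G) + sqrt(1247 + 1549)) = (-4045 + 4024)*(37 + sqrt(1247 + 1549)) = -21*(37 + sqrt(2796)) = -21*(37 + 2*sqrt(699)) = -777 - 42*sqrt(699)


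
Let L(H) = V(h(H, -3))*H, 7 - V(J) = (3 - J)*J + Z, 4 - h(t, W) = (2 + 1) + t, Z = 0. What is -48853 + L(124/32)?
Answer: -24965337/512 ≈ -48760.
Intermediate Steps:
h(t, W) = 1 - t (h(t, W) = 4 - ((2 + 1) + t) = 4 - (3 + t) = 4 + (-3 - t) = 1 - t)
V(J) = 7 - J*(3 - J) (V(J) = 7 - ((3 - J)*J + 0) = 7 - (J*(3 - J) + 0) = 7 - J*(3 - J))
L(H) = H*(4 + (1 - H)² + 3*H) (L(H) = (7 + (1 - H)² - 3*(1 - H))*H = (7 + (1 - H)² + (-3 + 3*H))*H = (4 + (1 - H)² + 3*H)*H = H*(4 + (1 - H)² + 3*H))
-48853 + L(124/32) = -48853 + (124/32)*(5 + 124/32 + (124/32)²) = -48853 + (124*(1/32))*(5 + 124*(1/32) + (124*(1/32))²) = -48853 + 31*(5 + 31/8 + (31/8)²)/8 = -48853 + 31*(5 + 31/8 + 961/64)/8 = -48853 + (31/8)*(1529/64) = -48853 + 47399/512 = -24965337/512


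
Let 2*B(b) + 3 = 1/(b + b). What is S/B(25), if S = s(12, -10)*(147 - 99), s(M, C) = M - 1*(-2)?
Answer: -67200/149 ≈ -451.01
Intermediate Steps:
s(M, C) = 2 + M (s(M, C) = M + 2 = 2 + M)
B(b) = -3/2 + 1/(4*b) (B(b) = -3/2 + 1/(2*(b + b)) = -3/2 + 1/(2*((2*b))) = -3/2 + (1/(2*b))/2 = -3/2 + 1/(4*b))
S = 672 (S = (2 + 12)*(147 - 99) = 14*48 = 672)
S/B(25) = 672/(((¼)*(1 - 6*25)/25)) = 672/(((¼)*(1/25)*(1 - 150))) = 672/(((¼)*(1/25)*(-149))) = 672/(-149/100) = 672*(-100/149) = -67200/149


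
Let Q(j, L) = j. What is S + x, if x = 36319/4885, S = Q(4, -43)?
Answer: 55859/4885 ≈ 11.435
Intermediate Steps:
S = 4
x = 36319/4885 (x = 36319*(1/4885) = 36319/4885 ≈ 7.4348)
S + x = 4 + 36319/4885 = 55859/4885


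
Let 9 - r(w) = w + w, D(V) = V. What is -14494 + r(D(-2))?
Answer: -14481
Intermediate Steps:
r(w) = 9 - 2*w (r(w) = 9 - (w + w) = 9 - 2*w)
-14494 + r(D(-2)) = -14494 + (9 - 2*(-2)) = -14494 + (9 + 4) = -14494 + 13 = -14481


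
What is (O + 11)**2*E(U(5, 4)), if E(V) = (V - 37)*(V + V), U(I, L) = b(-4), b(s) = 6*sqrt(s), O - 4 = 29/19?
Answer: -28395648/361 - 87553248*I/361 ≈ -78658.0 - 2.4253e+5*I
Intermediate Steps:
O = 105/19 (O = 4 + 29/19 = 105/19 ≈ 5.5263)
U(I, L) = 12*I (U(I, L) = 6*sqrt(-4) = 6*(2*I) = 12*I)
E(V) = 2*V*(-37 + V) (E(V) = (-37 + V)*(2*V) = 2*V*(-37 + V))
(O + 11)**2*E(U(5, 4)) = (105/19 + 11)**2*(2*(12*I)*(-37 + 12*I)) = (314/19)**2*(24*I*(-37 + 12*I)) = 98596*(24*I*(-37 + 12*I))/361 = 2366304*I*(-37 + 12*I)/361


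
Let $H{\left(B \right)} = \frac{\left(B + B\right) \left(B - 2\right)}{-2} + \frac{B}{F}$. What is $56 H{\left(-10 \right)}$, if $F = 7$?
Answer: $-6800$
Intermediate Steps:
$H{\left(B \right)} = \frac{B}{7} - B \left(-2 + B\right)$ ($H{\left(B \right)} = \frac{\left(B + B\right) \left(B - 2\right)}{-2} + \frac{B}{7} = 2 B \left(-2 + B\right) \left(- \frac{1}{2}\right) + B \frac{1}{7} = 2 B \left(-2 + B\right) \left(- \frac{1}{2}\right) + \frac{B}{7} = - B \left(-2 + B\right) + \frac{B}{7} = \frac{B}{7} - B \left(-2 + B\right)$)
$56 H{\left(-10 \right)} = 56 \cdot \frac{1}{7} \left(-10\right) \left(15 - -70\right) = 56 \cdot \frac{1}{7} \left(-10\right) \left(15 + 70\right) = 56 \cdot \frac{1}{7} \left(-10\right) 85 = 56 \left(- \frac{850}{7}\right) = -6800$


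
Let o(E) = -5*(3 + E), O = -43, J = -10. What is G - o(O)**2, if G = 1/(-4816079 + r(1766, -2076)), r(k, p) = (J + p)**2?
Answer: -18587320001/464683 ≈ -40000.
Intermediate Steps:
r(k, p) = (-10 + p)**2
G = -1/464683 (G = 1/(-4816079 + (-10 - 2076)**2) = 1/(-4816079 + (-2086)**2) = 1/(-4816079 + 4351396) = 1/(-464683) = -1/464683 ≈ -2.1520e-6)
o(E) = -15 - 5*E
G - o(O)**2 = -1/464683 - (-15 - 5*(-43))**2 = -1/464683 - (-15 + 215)**2 = -1/464683 - 1*200**2 = -1/464683 - 1*40000 = -1/464683 - 40000 = -18587320001/464683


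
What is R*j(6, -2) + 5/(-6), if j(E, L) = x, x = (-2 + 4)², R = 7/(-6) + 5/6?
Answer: -13/6 ≈ -2.1667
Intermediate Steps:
R = -⅓ (R = 7*(-⅙) + 5*(⅙) = -7/6 + ⅚ = -⅓ ≈ -0.33333)
x = 4 (x = 2² = 4)
j(E, L) = 4
R*j(6, -2) + 5/(-6) = -⅓*4 + 5/(-6) = -4/3 + 5*(-⅙) = -4/3 - ⅚ = -13/6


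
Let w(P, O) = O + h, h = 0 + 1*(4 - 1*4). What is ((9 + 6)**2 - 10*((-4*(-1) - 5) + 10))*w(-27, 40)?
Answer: 5400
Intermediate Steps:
h = 0 (h = 0 + 1*(4 - 4) = 0 + 1*0 = 0 + 0 = 0)
w(P, O) = O (w(P, O) = O + 0 = O)
((9 + 6)**2 - 10*((-4*(-1) - 5) + 10))*w(-27, 40) = ((9 + 6)**2 - 10*((-4*(-1) - 5) + 10))*40 = (15**2 - 10*((4 - 5) + 10))*40 = (225 - 10*(-1 + 10))*40 = (225 - 10*9)*40 = (225 - 90)*40 = 135*40 = 5400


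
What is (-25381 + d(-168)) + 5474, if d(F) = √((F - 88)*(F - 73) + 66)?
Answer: -19907 + √61762 ≈ -19658.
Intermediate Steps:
d(F) = √(66 + (-88 + F)*(-73 + F)) (d(F) = √((-88 + F)*(-73 + F) + 66) = √(66 + (-88 + F)*(-73 + F)))
(-25381 + d(-168)) + 5474 = (-25381 + √(6490 + (-168)² - 161*(-168))) + 5474 = (-25381 + √(6490 + 28224 + 27048)) + 5474 = (-25381 + √61762) + 5474 = -19907 + √61762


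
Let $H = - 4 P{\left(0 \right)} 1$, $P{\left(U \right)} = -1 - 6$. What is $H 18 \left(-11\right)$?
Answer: $-5544$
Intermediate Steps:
$P{\left(U \right)} = -7$ ($P{\left(U \right)} = -1 - 6 = -7$)
$H = 28$ ($H = \left(-4\right) \left(-7\right) 1 = 28 \cdot 1 = 28$)
$H 18 \left(-11\right) = 28 \cdot 18 \left(-11\right) = 504 \left(-11\right) = -5544$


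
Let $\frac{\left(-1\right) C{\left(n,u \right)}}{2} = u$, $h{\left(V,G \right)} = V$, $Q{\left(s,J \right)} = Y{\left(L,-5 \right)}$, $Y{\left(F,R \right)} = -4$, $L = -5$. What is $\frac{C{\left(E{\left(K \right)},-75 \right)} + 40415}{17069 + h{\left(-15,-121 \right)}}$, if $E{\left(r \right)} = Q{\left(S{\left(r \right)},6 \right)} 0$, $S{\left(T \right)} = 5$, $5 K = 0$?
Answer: $\frac{40565}{17054} \approx 2.3786$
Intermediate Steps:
$K = 0$ ($K = \frac{1}{5} \cdot 0 = 0$)
$Q{\left(s,J \right)} = -4$
$E{\left(r \right)} = 0$ ($E{\left(r \right)} = \left(-4\right) 0 = 0$)
$C{\left(n,u \right)} = - 2 u$
$\frac{C{\left(E{\left(K \right)},-75 \right)} + 40415}{17069 + h{\left(-15,-121 \right)}} = \frac{\left(-2\right) \left(-75\right) + 40415}{17069 - 15} = \frac{150 + 40415}{17054} = 40565 \cdot \frac{1}{17054} = \frac{40565}{17054}$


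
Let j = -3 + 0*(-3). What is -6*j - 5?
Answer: 13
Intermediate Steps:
j = -3 (j = -3 + 0 = -3)
-6*j - 5 = -6*(-3) - 5 = 18 - 5 = 13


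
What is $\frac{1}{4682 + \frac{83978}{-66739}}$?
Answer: $\frac{66739}{312388020} \approx 0.00021364$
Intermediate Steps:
$\frac{1}{4682 + \frac{83978}{-66739}} = \frac{1}{4682 + 83978 \left(- \frac{1}{66739}\right)} = \frac{1}{4682 - \frac{83978}{66739}} = \frac{1}{\frac{312388020}{66739}} = \frac{66739}{312388020}$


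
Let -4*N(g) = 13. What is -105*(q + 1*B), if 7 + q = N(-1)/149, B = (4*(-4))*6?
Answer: 6447105/596 ≈ 10817.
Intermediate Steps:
N(g) = -13/4 (N(g) = -1/4*13 = -13/4)
B = -96 (B = -16*6 = -96)
q = -4185/596 (q = -7 - 13/4/149 = -7 - 13/4*1/149 = -7 - 13/596 = -4185/596 ≈ -7.0218)
-105*(q + 1*B) = -105*(-4185/596 + 1*(-96)) = -105*(-4185/596 - 96) = -105*(-61401/596) = 6447105/596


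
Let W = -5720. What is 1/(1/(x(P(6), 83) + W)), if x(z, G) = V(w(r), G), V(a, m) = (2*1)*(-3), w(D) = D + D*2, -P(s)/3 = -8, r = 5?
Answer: -5726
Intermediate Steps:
P(s) = 24 (P(s) = -3*(-8) = 24)
w(D) = 3*D (w(D) = D + 2*D = 3*D)
V(a, m) = -6 (V(a, m) = 2*(-3) = -6)
x(z, G) = -6
1/(1/(x(P(6), 83) + W)) = 1/(1/(-6 - 5720)) = 1/(1/(-5726)) = 1/(-1/5726) = -5726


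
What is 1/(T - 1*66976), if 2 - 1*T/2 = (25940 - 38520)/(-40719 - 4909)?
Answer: -671/44938582 ≈ -1.4931e-5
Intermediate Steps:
T = 2314/671 (T = 4 - 2*(25940 - 38520)/(-40719 - 4909) = 4 - (-25160)/(-45628) = 4 - (-25160)*(-1)/45628 = 4 - 2*185/671 = 4 - 370/671 = 2314/671 ≈ 3.4486)
1/(T - 1*66976) = 1/(2314/671 - 1*66976) = 1/(2314/671 - 66976) = 1/(-44938582/671) = -671/44938582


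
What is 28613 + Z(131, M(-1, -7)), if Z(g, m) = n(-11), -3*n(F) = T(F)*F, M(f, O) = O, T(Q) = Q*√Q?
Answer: 28613 - 121*I*√11/3 ≈ 28613.0 - 133.77*I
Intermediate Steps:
T(Q) = Q^(3/2)
n(F) = -F^(5/2)/3 (n(F) = -F^(3/2)*F/3 = -F^(5/2)/3)
Z(g, m) = -121*I*√11/3
28613 + Z(131, M(-1, -7)) = 28613 - 121*I*√11/3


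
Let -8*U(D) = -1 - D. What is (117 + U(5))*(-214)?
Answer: -50397/2 ≈ -25199.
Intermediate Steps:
U(D) = 1/8 + D/8 (U(D) = -(-1 - D)/8 = 1/8 + D/8)
(117 + U(5))*(-214) = (117 + (1/8 + (1/8)*5))*(-214) = (117 + (1/8 + 5/8))*(-214) = (117 + 3/4)*(-214) = (471/4)*(-214) = -50397/2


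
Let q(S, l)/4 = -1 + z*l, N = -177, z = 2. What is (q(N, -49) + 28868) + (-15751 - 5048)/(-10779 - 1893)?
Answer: 40090887/1408 ≈ 28474.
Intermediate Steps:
q(S, l) = -4 + 8*l (q(S, l) = 4*(-1 + 2*l) = -4 + 8*l)
(q(N, -49) + 28868) + (-15751 - 5048)/(-10779 - 1893) = ((-4 + 8*(-49)) + 28868) + (-15751 - 5048)/(-10779 - 1893) = ((-4 - 392) + 28868) - 20799/(-12672) = (-396 + 28868) - 20799*(-1/12672) = 28472 + 2311/1408 = 40090887/1408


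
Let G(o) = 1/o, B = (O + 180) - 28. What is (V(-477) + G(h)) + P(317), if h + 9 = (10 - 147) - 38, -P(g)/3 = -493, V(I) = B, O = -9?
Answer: 298447/184 ≈ 1622.0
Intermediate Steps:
B = 143 (B = (-9 + 180) - 28 = 171 - 28 = 143)
V(I) = 143
P(g) = 1479 (P(g) = -3*(-493) = 1479)
h = -184 (h = -9 + ((10 - 147) - 38) = -9 + (-137 - 38) = -9 - 175 = -184)
(V(-477) + G(h)) + P(317) = (143 + 1/(-184)) + 1479 = (143 - 1/184) + 1479 = 26311/184 + 1479 = 298447/184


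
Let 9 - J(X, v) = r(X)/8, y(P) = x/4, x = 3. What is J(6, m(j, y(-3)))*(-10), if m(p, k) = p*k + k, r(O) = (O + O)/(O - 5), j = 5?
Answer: -75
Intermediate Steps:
y(P) = 3/4
r(O) = 2*O/(-5 + O) (r(O) = (2*O)/(-5 + O) = 2*O/(-5 + O))
m(p, k) = k + k*p (m(p, k) = k*p + k = k + k*p)
J(X, v) = 9 - X/(4*(-5 + X)) (J(X, v) = 9 - 2*X/(-5 + X)/8 = 9 - X/(4*(-5 + X)))
J(6, m(j, y(-3)))*(-10) = (5*(-36 + 7*6)/(4*(-5 + 6)))*(-10) = ((5/4)*(-36 + 42)/1)*(-10) = ((5/4)*1*6)*(-10) = (15/2)*(-10) = -75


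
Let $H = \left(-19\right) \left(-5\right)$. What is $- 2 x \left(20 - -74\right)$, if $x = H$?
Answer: $-17860$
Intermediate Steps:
$H = 95$
$x = 95$
$- 2 x \left(20 - -74\right) = \left(-2\right) 95 \left(20 - -74\right) = - 190 \left(20 + 74\right) = \left(-190\right) 94 = -17860$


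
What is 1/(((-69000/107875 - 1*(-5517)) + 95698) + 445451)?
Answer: 863/471772206 ≈ 1.8293e-6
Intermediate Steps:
1/(((-69000/107875 - 1*(-5517)) + 95698) + 445451) = 1/(((-69000*1/107875 + 5517) + 95698) + 445451) = 1/(((-552/863 + 5517) + 95698) + 445451) = 1/((4760619/863 + 95698) + 445451) = 1/(87347993/863 + 445451) = 1/(471772206/863) = 863/471772206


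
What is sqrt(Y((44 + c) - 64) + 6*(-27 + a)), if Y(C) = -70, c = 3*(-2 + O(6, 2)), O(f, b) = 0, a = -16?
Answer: 2*I*sqrt(82) ≈ 18.111*I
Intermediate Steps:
c = -6 (c = 3*(-2 + 0) = 3*(-2) = -6)
sqrt(Y((44 + c) - 64) + 6*(-27 + a)) = sqrt(-70 + 6*(-27 - 16)) = sqrt(-70 + 6*(-43)) = sqrt(-70 - 258) = sqrt(-328) = 2*I*sqrt(82)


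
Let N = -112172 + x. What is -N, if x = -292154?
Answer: 404326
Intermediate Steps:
N = -404326 (N = -112172 - 292154 = -404326)
-N = -1*(-404326) = 404326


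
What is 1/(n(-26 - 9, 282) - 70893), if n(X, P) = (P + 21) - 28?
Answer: -1/70618 ≈ -1.4161e-5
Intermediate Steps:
n(X, P) = -7 + P (n(X, P) = (21 + P) - 28 = -7 + P)
1/(n(-26 - 9, 282) - 70893) = 1/((-7 + 282) - 70893) = 1/(275 - 70893) = 1/(-70618) = -1/70618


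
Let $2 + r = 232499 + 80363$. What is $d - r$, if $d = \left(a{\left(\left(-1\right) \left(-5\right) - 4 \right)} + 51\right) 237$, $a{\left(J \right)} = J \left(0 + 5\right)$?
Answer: $-299588$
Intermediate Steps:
$a{\left(J \right)} = 5 J$ ($a{\left(J \right)} = J 5 = 5 J$)
$r = 312860$ ($r = -2 + \left(232499 + 80363\right) = -2 + 312862 = 312860$)
$d = 13272$ ($d = \left(5 \left(\left(-1\right) \left(-5\right) - 4\right) + 51\right) 237 = \left(5 \left(5 - 4\right) + 51\right) 237 = \left(5 \cdot 1 + 51\right) 237 = \left(5 + 51\right) 237 = 56 \cdot 237 = 13272$)
$d - r = 13272 - 312860 = -299588$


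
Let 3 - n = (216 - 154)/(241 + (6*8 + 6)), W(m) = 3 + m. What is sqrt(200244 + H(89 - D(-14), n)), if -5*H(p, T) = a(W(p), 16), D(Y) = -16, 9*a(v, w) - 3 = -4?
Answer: sqrt(45054905)/15 ≈ 447.49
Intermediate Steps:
a(v, w) = -1/9 (a(v, w) = 1/3 + (1/9)*(-4) = 1/3 - 4/9 = -1/9)
n = 823/295 (n = 3 - (216 - 154)/(241 + (6*8 + 6)) = 3 - 62/(241 + (48 + 6)) = 3 - 62/(241 + 54) = 3 - 62/295 = 823/295 ≈ 2.7898)
H(p, T) = 1/45 (H(p, T) = -1/5*(-1/9) = 1/45)
sqrt(200244 + H(89 - D(-14), n)) = sqrt(200244 + 1/45) = sqrt(9010981/45) = sqrt(45054905)/15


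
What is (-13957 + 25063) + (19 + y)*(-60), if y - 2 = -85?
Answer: 14946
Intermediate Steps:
y = -83 (y = 2 - 85 = -83)
(-13957 + 25063) + (19 + y)*(-60) = (-13957 + 25063) + (19 - 83)*(-60) = 11106 - 64*(-60) = 11106 + 3840 = 14946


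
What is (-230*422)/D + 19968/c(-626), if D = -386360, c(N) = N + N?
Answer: -94916467/6046534 ≈ -15.698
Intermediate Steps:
c(N) = 2*N
(-230*422)/D + 19968/c(-626) = -230*422/(-386360) + 19968/((2*(-626))) = -97060*(-1/386360) + 19968/(-1252) = 4853/19318 + 19968*(-1/1252) = 4853/19318 - 4992/313 = -94916467/6046534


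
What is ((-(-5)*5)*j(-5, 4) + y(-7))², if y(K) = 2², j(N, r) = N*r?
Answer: 246016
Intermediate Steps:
y(K) = 4
((-(-5)*5)*j(-5, 4) + y(-7))² = ((-(-5)*5)*(-5*4) + 4)² = (-5*(-5)*(-20) + 4)² = (25*(-20) + 4)² = (-500 + 4)² = (-496)² = 246016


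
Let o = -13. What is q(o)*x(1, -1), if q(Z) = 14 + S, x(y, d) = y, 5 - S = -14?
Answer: 33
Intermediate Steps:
S = 19 (S = 5 - 1*(-14) = 5 + 14 = 19)
q(Z) = 33 (q(Z) = 14 + 19 = 33)
q(o)*x(1, -1) = 33*1 = 33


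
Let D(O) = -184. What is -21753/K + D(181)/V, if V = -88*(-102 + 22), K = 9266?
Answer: -9677879/4077040 ≈ -2.3738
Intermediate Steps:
V = 7040 (V = -88*(-80) = 7040)
-21753/K + D(181)/V = -21753/9266 - 184/7040 = -21753*1/9266 - 184*1/7040 = -21753/9266 - 23/880 = -9677879/4077040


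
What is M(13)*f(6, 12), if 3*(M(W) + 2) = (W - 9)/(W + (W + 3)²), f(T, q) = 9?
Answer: -4830/269 ≈ -17.955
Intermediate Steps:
M(W) = -2 + (-9 + W)/(3*(W + (3 + W)²)) (M(W) = -2 + ((W - 9)/(W + (W + 3)²))/3 = -2 + ((-9 + W)/(W + (3 + W)²))/3 = -2 + (-9 + W)/(3*(W + (3 + W)²)))
M(13)*f(6, 12) = ((-63 - 41*13 - 6*13²)/(3*(9 + 13² + 7*13)))*9 = ((-63 - 533 - 6*169)/(3*(9 + 169 + 91)))*9 = ((⅓)*(-63 - 533 - 1014)/269)*9 = ((⅓)*(1/269)*(-1610))*9 = -1610/807*9 = -4830/269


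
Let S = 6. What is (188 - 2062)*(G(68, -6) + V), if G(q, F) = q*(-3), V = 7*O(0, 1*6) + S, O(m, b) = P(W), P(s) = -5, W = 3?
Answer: 436642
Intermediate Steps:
O(m, b) = -5
V = -29 (V = 7*(-5) + 6 = -35 + 6 = -29)
G(q, F) = -3*q
(188 - 2062)*(G(68, -6) + V) = (188 - 2062)*(-3*68 - 29) = -1874*(-204 - 29) = -1874*(-233) = 436642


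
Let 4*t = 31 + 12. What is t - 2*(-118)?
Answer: 987/4 ≈ 246.75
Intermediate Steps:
t = 43/4 (t = (31 + 12)/4 = (¼)*43 = 43/4 ≈ 10.750)
t - 2*(-118) = 43/4 - 2*(-118) = 43/4 + 236 = 987/4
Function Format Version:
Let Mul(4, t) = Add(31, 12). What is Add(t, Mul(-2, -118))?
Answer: Rational(987, 4) ≈ 246.75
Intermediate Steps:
t = Rational(43, 4) (t = Mul(Rational(1, 4), Add(31, 12)) = Mul(Rational(1, 4), 43) = Rational(43, 4) ≈ 10.750)
Add(t, Mul(-2, -118)) = Add(Rational(43, 4), Mul(-2, -118)) = Add(Rational(43, 4), 236) = Rational(987, 4)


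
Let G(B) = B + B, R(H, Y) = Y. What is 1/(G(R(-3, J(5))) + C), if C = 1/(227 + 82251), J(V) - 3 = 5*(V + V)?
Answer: 82478/8742669 ≈ 0.0094340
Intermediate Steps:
J(V) = 3 + 10*V (J(V) = 3 + 5*(V + V) = 3 + 5*(2*V) = 3 + 10*V)
G(B) = 2*B
C = 1/82478 ≈ 1.2124e-5
1/(G(R(-3, J(5))) + C) = 1/(2*(3 + 10*5) + 1/82478) = 1/(2*(3 + 50) + 1/82478) = 1/(2*53 + 1/82478) = 1/(106 + 1/82478) = 1/(8742669/82478) = 82478/8742669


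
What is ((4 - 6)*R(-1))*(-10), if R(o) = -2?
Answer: -40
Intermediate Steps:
((4 - 6)*R(-1))*(-10) = ((4 - 6)*(-2))*(-10) = -2*(-2)*(-10) = 4*(-10) = -40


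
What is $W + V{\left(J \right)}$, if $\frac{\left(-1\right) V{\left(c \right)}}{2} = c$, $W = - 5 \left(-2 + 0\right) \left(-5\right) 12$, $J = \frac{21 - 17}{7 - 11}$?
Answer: $-598$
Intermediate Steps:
$J = -1$ ($J = \frac{4}{-4} = 4 \left(- \frac{1}{4}\right) = -1$)
$W = -600$ ($W = \left(-5\right) \left(-2\right) \left(-5\right) 12 = 10 \left(-5\right) 12 = \left(-50\right) 12 = -600$)
$V{\left(c \right)} = - 2 c$
$W + V{\left(J \right)} = -600 - -2 = -600 + 2 = -598$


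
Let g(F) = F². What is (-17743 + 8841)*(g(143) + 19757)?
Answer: -357913812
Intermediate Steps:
(-17743 + 8841)*(g(143) + 19757) = (-17743 + 8841)*(143² + 19757) = -8902*(20449 + 19757) = -8902*40206 = -357913812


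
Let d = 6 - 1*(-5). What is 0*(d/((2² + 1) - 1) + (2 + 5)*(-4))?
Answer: 0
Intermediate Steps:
d = 11 (d = 6 + 5 = 11)
0*(d/((2² + 1) - 1) + (2 + 5)*(-4)) = 0*(11/((2² + 1) - 1) + (2 + 5)*(-4)) = 0*(11/((4 + 1) - 1) + 7*(-4)) = 0*(11/(5 - 1) - 28) = 0*(11/4 - 28) = 0*(-101/4) = 0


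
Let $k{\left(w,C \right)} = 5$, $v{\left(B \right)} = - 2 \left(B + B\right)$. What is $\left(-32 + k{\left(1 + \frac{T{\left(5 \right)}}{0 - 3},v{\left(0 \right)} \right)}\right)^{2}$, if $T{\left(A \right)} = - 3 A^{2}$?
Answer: $729$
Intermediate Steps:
$v{\left(B \right)} = - 4 B$ ($v{\left(B \right)} = - 2 \cdot 2 B = - 4 B$)
$\left(-32 + k{\left(1 + \frac{T{\left(5 \right)}}{0 - 3},v{\left(0 \right)} \right)}\right)^{2} = \left(-32 + 5\right)^{2} = \left(-27\right)^{2} = 729$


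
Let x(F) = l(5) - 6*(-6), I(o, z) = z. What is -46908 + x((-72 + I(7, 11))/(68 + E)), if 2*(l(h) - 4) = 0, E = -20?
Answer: -46868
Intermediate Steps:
l(h) = 4 (l(h) = 4 + (½)*0 = 4 + 0 = 4)
x(F) = 40 (x(F) = 4 - 6*(-6) = 4 + 36 = 40)
-46908 + x((-72 + I(7, 11))/(68 + E)) = -46908 + 40 = -46868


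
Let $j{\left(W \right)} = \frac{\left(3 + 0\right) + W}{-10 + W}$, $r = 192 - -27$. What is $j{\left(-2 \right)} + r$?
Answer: $\frac{2627}{12} \approx 218.92$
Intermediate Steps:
$r = 219$ ($r = 192 + 27 = 219$)
$j{\left(W \right)} = \frac{3 + W}{-10 + W}$
$j{\left(-2 \right)} + r = \frac{3 - 2}{-10 - 2} + 219 = \frac{1}{-12} \cdot 1 + 219 = \left(- \frac{1}{12}\right) 1 + 219 = - \frac{1}{12} + 219 = \frac{2627}{12}$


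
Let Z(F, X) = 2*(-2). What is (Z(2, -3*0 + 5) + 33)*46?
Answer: 1334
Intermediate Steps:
Z(F, X) = -4
(Z(2, -3*0 + 5) + 33)*46 = (-4 + 33)*46 = 29*46 = 1334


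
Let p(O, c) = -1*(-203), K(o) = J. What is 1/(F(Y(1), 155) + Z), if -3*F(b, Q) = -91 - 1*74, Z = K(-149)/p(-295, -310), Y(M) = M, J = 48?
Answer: 203/11213 ≈ 0.018104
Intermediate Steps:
K(o) = 48
p(O, c) = 203
Z = 48/203 ≈ 0.23645
F(b, Q) = 55 (F(b, Q) = -(-91 - 1*74)/3 = -(-91 - 74)/3 = -1/3*(-165) = 55)
1/(F(Y(1), 155) + Z) = 1/(55 + 48/203) = 1/(11213/203) = 203/11213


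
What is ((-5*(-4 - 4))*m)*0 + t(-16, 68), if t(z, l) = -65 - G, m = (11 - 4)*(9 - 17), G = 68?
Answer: -133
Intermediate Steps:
m = -56 (m = 7*(-8) = -56)
t(z, l) = -133 (t(z, l) = -65 - 1*68 = -65 - 68 = -133)
((-5*(-4 - 4))*m)*0 + t(-16, 68) = (-5*(-4 - 4)*(-56))*0 - 133 = (-5*(-8)*(-56))*0 - 133 = (40*(-56))*0 - 133 = -2240*0 - 133 = 0 - 133 = -133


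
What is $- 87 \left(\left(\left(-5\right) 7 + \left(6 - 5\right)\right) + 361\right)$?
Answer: $-28449$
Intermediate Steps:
$- 87 \left(\left(\left(-5\right) 7 + \left(6 - 5\right)\right) + 361\right) = - 87 \left(\left(-35 + 1\right) + 361\right) = - 87 \left(-34 + 361\right) = \left(-87\right) 327 = -28449$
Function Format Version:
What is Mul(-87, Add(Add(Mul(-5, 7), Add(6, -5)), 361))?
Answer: -28449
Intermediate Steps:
Mul(-87, Add(Add(Mul(-5, 7), Add(6, -5)), 361)) = Mul(-87, Add(Add(-35, 1), 361)) = Mul(-87, Add(-34, 361)) = Mul(-87, 327) = -28449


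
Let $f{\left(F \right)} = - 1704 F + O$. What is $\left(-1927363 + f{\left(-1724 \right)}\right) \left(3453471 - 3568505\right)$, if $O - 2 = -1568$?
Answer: $-116042503078$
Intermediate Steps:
$O = -1566$ ($O = 2 - 1568 = -1566$)
$f{\left(F \right)} = -1566 - 1704 F$ ($f{\left(F \right)} = - 1704 F - 1566 = -1566 - 1704 F$)
$\left(-1927363 + f{\left(-1724 \right)}\right) \left(3453471 - 3568505\right) = \left(-1927363 - -2936130\right) \left(3453471 - 3568505\right) = \left(-1927363 + \left(-1566 + 2937696\right)\right) \left(-115034\right) = \left(-1927363 + 2936130\right) \left(-115034\right) = 1008767 \left(-115034\right) = -116042503078$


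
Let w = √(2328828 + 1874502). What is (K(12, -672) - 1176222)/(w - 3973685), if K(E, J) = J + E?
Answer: 935311670034/3158033655179 + 1176882*√4203330/15790168275895 ≈ 0.29632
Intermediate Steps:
K(E, J) = E + J
w = √4203330 ≈ 2050.2
(K(12, -672) - 1176222)/(w - 3973685) = ((12 - 672) - 1176222)/(√4203330 - 3973685) = (-660 - 1176222)/(-3973685 + √4203330) = -1176882/(-3973685 + √4203330)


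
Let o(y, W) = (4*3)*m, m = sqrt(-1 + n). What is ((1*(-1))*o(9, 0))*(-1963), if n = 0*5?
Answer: 23556*I ≈ 23556.0*I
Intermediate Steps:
n = 0
m = I (m = sqrt(-1 + 0) = sqrt(-1) = I ≈ 1.0*I)
o(y, W) = 12*I (o(y, W) = (4*3)*I = 12*I)
((1*(-1))*o(9, 0))*(-1963) = ((1*(-1))*(12*I))*(-1963) = -12*I*(-1963) = 23556*I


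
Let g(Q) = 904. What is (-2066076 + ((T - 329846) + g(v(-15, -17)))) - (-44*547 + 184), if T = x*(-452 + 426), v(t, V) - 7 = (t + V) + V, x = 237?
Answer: -2377296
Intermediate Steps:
v(t, V) = 7 + t + 2*V (v(t, V) = 7 + ((t + V) + V) = 7 + ((V + t) + V) = 7 + (t + 2*V) = 7 + t + 2*V)
T = -6162 (T = 237*(-452 + 426) = 237*(-26) = -6162)
(-2066076 + ((T - 329846) + g(v(-15, -17)))) - (-44*547 + 184) = (-2066076 + ((-6162 - 329846) + 904)) - (-44*547 + 184) = (-2066076 + (-336008 + 904)) - (-24068 + 184) = (-2066076 - 335104) - 1*(-23884) = -2401180 + 23884 = -2377296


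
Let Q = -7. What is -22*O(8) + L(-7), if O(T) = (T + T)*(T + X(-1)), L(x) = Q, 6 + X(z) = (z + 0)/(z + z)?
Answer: -887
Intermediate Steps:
X(z) = -11/2 (X(z) = -6 + (z + 0)/(z + z) = -6 + z/((2*z)) = -6 + z*(1/(2*z)) = -6 + 1/2 = -11/2)
L(x) = -7
O(T) = 2*T*(-11/2 + T) (O(T) = (T + T)*(T - 11/2) = (2*T)*(-11/2 + T) = 2*T*(-11/2 + T))
-22*O(8) + L(-7) = -176*(-11 + 2*8) - 7 = -176*(-11 + 16) - 7 = -176*5 - 7 = -22*40 - 7 = -880 - 7 = -887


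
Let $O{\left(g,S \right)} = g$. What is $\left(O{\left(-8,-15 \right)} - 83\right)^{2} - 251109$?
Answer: $-242828$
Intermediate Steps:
$\left(O{\left(-8,-15 \right)} - 83\right)^{2} - 251109 = \left(-8 - 83\right)^{2} - 251109 = \left(-91\right)^{2} - 251109 = 8281 - 251109 = -242828$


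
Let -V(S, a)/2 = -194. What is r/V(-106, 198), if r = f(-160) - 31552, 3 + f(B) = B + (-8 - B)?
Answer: -31563/388 ≈ -81.348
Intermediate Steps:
f(B) = -11 (f(B) = -3 + (B + (-8 - B)) = -3 - 8 = -11)
V(S, a) = 388 (V(S, a) = -2*(-194) = 388)
r = -31563 (r = -11 - 31552 = -31563)
r/V(-106, 198) = -31563/388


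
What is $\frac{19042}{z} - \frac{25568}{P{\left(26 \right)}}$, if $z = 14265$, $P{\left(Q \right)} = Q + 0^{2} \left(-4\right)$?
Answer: $- \frac{182116214}{185445} \approx -982.05$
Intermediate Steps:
$P{\left(Q \right)} = Q$ ($P{\left(Q \right)} = Q + 0 \left(-4\right) = Q + 0 = Q$)
$\frac{19042}{z} - \frac{25568}{P{\left(26 \right)}} = \frac{19042}{14265} - \frac{25568}{26} = 19042 \cdot \frac{1}{14265} - \frac{12784}{13} = \frac{19042}{14265} - \frac{12784}{13} = - \frac{182116214}{185445}$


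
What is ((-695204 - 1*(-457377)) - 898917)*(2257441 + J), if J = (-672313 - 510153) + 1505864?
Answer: -2933753248216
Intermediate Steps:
J = 323398 (J = -1182466 + 1505864 = 323398)
((-695204 - 1*(-457377)) - 898917)*(2257441 + J) = ((-695204 - 1*(-457377)) - 898917)*(2257441 + 323398) = ((-695204 + 457377) - 898917)*2580839 = (-237827 - 898917)*2580839 = -1136744*2580839 = -2933753248216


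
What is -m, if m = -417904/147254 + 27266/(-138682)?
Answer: 15492697523/5105369807 ≈ 3.0346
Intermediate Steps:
m = -15492697523/5105369807 (m = -417904*1/147254 + 27266*(-1/138682) = -208952/73627 - 13633/69341 = -15492697523/5105369807 ≈ -3.0346)
-m = -1*(-15492697523/5105369807) = 15492697523/5105369807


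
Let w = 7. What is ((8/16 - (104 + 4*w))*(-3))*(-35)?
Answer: -27615/2 ≈ -13808.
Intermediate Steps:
((8/16 - (104 + 4*w))*(-3))*(-35) = ((8/16 - 4/(1/(20 + (6 + 7))))*(-3))*(-35) = ((8*(1/16) - 4/(1/(20 + 13)))*(-3))*(-35) = ((½ - 4/(1/33))*(-3))*(-35) = ((½ - 4/1/33)*(-3))*(-35) = ((½ - 4*33)*(-3))*(-35) = ((½ - 132)*(-3))*(-35) = -263/2*(-3)*(-35) = (789/2)*(-35) = -27615/2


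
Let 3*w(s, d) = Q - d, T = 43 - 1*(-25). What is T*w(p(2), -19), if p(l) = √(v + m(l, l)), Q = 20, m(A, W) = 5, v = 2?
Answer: 884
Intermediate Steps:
T = 68 (T = 43 + 25 = 68)
p(l) = √7 (p(l) = √(2 + 5) = √7)
w(s, d) = 20/3 - d/3 (w(s, d) = (20 - d)/3 = 20/3 - d/3)
T*w(p(2), -19) = 68*(20/3 - ⅓*(-19)) = 68*(20/3 + 19/3) = 68*13 = 884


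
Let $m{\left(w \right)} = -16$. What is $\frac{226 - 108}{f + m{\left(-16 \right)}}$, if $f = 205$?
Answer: $\frac{118}{189} \approx 0.62434$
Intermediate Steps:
$\frac{226 - 108}{f + m{\left(-16 \right)}} = \frac{226 - 108}{205 - 16} = \frac{118}{189}$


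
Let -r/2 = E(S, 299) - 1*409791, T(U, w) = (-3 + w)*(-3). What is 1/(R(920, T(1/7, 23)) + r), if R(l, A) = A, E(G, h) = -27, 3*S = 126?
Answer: 1/819576 ≈ 1.2201e-6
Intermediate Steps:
S = 42 (S = (1/3)*126 = 42)
T(U, w) = 9 - 3*w
r = 819636 (r = -2*(-27 - 1*409791) = -2*(-27 - 409791) = -2*(-409818) = 819636)
1/(R(920, T(1/7, 23)) + r) = 1/((9 - 3*23) + 819636) = 1/((9 - 69) + 819636) = 1/(-60 + 819636) = 1/819576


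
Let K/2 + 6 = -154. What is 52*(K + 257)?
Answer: -3276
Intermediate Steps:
K = -320 (K = -12 + 2*(-154) = -12 - 308 = -320)
52*(K + 257) = 52*(-320 + 257) = 52*(-63) = -3276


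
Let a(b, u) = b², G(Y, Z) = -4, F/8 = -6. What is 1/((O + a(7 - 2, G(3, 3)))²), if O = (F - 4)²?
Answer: 1/7447441 ≈ 1.3427e-7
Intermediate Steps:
F = -48 (F = 8*(-6) = -48)
O = 2704 (O = (-48 - 4)² = (-52)² = 2704)
1/((O + a(7 - 2, G(3, 3)))²) = 1/((2704 + (7 - 2)²)²) = 1/((2704 + 5²)²) = 1/((2704 + 25)²) = 1/(2729²) = 1/7447441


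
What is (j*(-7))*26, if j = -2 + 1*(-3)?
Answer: 910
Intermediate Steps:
j = -5 (j = -2 - 3 = -5)
(j*(-7))*26 = -5*(-7)*26 = 35*26 = 910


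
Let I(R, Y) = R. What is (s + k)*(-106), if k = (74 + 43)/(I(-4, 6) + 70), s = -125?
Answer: 143683/11 ≈ 13062.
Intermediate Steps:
k = 39/22 (k = (74 + 43)/(-4 + 70) = 117/66 = 117*(1/66) = 39/22 ≈ 1.7727)
(s + k)*(-106) = (-125 + 39/22)*(-106) = -2711/22*(-106) = 143683/11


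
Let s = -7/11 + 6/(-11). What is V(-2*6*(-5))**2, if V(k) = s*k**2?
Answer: 2190240000/121 ≈ 1.8101e+7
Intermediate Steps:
s = -13/11 (s = -7*1/11 + 6*(-1/11) = -7/11 - 6/11 = -13/11 ≈ -1.1818)
V(k) = -13*k**2/11
V(-2*6*(-5))**2 = (-13*(-2*6*(-5))**2/11)**2 = (-13*(-12*(-5))**2/11)**2 = (-13/11*60**2)**2 = (-13/11*3600)**2 = (-46800/11)**2 = 2190240000/121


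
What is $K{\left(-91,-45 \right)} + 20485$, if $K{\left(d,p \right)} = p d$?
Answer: $24580$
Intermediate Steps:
$K{\left(d,p \right)} = d p$
$K{\left(-91,-45 \right)} + 20485 = \left(-91\right) \left(-45\right) + 20485 = 4095 + 20485 = 24580$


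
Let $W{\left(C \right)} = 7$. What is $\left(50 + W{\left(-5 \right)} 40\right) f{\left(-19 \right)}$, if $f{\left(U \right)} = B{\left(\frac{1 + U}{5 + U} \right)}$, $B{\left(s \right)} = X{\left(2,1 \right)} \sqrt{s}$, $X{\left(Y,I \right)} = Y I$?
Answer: $\frac{1980 \sqrt{7}}{7} \approx 748.37$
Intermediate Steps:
$X{\left(Y,I \right)} = I Y$
$B{\left(s \right)} = 2 \sqrt{s}$ ($B{\left(s \right)} = 1 \cdot 2 \sqrt{s} = 2 \sqrt{s}$)
$f{\left(U \right)} = 2 \sqrt{\frac{1 + U}{5 + U}}$
$\left(50 + W{\left(-5 \right)} 40\right) f{\left(-19 \right)} = \left(50 + 7 \cdot 40\right) 2 \sqrt{\frac{1 - 19}{5 - 19}} = \left(50 + 280\right) 2 \sqrt{\frac{1}{-14} \left(-18\right)} = 330 \cdot 2 \sqrt{\left(- \frac{1}{14}\right) \left(-18\right)} = 330 \cdot 2 \sqrt{\frac{9}{7}} = 330 \cdot 2 \frac{3 \sqrt{7}}{7} = 330 \frac{6 \sqrt{7}}{7} = \frac{1980 \sqrt{7}}{7}$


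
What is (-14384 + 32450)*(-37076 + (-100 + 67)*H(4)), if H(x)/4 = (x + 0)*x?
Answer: -707970408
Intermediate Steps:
H(x) = 4*x² (H(x) = 4*((x + 0)*x) = 4*(x*x) = 4*x²)
(-14384 + 32450)*(-37076 + (-100 + 67)*H(4)) = (-14384 + 32450)*(-37076 + (-100 + 67)*(4*4²)) = 18066*(-37076 - 132*16) = 18066*(-37076 - 33*64) = 18066*(-37076 - 2112) = 18066*(-39188) = -707970408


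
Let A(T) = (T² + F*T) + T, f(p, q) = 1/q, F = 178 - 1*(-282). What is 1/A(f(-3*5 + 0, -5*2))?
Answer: -100/4609 ≈ -0.021697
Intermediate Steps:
F = 460 (F = 178 + 282 = 460)
A(T) = T² + 461*T (A(T) = (T² + 460*T) + T = T² + 461*T)
1/A(f(-3*5 + 0, -5*2)) = 1/((461 + 1/(-5*2))/((-5*2))) = 1/((461 + 1/(-10))/(-10)) = 1/(-(461 - ⅒)/10) = 1/(-⅒*4609/10) = 1/(-4609/100) = -100/4609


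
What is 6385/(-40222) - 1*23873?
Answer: -960226191/40222 ≈ -23873.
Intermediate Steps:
6385/(-40222) - 1*23873 = 6385*(-1/40222) - 23873 = -6385/40222 - 23873 = -960226191/40222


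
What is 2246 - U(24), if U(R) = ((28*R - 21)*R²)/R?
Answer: -13378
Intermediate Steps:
U(R) = R*(-21 + 28*R) (U(R) = ((-21 + 28*R)*R²)/R = (R²*(-21 + 28*R))/R = R*(-21 + 28*R))
2246 - U(24) = 2246 - 7*24*(-3 + 4*24) = 2246 - 7*24*(-3 + 96) = 2246 - 7*24*93 = 2246 - 1*15624 = 2246 - 15624 = -13378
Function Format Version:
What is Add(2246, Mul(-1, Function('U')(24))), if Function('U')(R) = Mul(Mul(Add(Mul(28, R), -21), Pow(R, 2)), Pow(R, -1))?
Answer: -13378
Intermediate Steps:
Function('U')(R) = Mul(R, Add(-21, Mul(28, R))) (Function('U')(R) = Mul(Mul(Add(-21, Mul(28, R)), Pow(R, 2)), Pow(R, -1)) = Mul(Mul(Pow(R, 2), Add(-21, Mul(28, R))), Pow(R, -1)) = Mul(R, Add(-21, Mul(28, R))))
Add(2246, Mul(-1, Function('U')(24))) = Add(2246, Mul(-1, Mul(7, 24, Add(-3, Mul(4, 24))))) = Add(2246, Mul(-1, Mul(7, 24, Add(-3, 96)))) = Add(2246, Mul(-1, Mul(7, 24, 93))) = Add(2246, Mul(-1, 15624)) = Add(2246, -15624) = -13378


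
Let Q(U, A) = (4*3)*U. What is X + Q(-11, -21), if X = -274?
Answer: -406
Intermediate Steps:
Q(U, A) = 12*U
X + Q(-11, -21) = -274 + 12*(-11) = -274 - 132 = -406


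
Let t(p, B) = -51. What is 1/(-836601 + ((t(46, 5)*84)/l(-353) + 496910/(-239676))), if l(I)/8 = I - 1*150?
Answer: -30139257/25214562945265 ≈ -1.1953e-6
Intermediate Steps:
l(I) = -1200 + 8*I (l(I) = 8*(I - 1*150) = 8*(I - 150) = 8*(-150 + I) = -1200 + 8*I)
1/(-836601 + ((t(46, 5)*84)/l(-353) + 496910/(-239676))) = 1/(-836601 + ((-51*84)/(-1200 + 8*(-353)) + 496910/(-239676))) = 1/(-836601 + (-4284/(-1200 - 2824) + 496910*(-1/239676))) = 1/(-836601 + (-4284/(-4024) - 248455/119838)) = 1/(-836601 + (-4284*(-1/4024) - 248455/119838)) = 1/(-836601 + (1071/1006 - 248455/119838)) = 1/(-836601 - 30399808/30139257) = 1/(-25214562945265/30139257) = -30139257/25214562945265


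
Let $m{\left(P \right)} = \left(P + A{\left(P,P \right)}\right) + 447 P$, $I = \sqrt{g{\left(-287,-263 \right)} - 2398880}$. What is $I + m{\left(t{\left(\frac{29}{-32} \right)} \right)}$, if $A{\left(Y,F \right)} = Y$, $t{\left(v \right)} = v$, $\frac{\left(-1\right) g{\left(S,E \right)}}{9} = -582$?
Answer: $- \frac{13021}{32} + i \sqrt{2393642} \approx -406.91 + 1547.1 i$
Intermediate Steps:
$g{\left(S,E \right)} = 5238$ ($g{\left(S,E \right)} = \left(-9\right) \left(-582\right) = 5238$)
$I = i \sqrt{2393642}$ ($I = \sqrt{5238 - 2398880} = \sqrt{-2393642} = i \sqrt{2393642} \approx 1547.1 i$)
$m{\left(P \right)} = 449 P$ ($m{\left(P \right)} = \left(P + P\right) + 447 P = 2 P + 447 P = 449 P$)
$I + m{\left(t{\left(\frac{29}{-32} \right)} \right)} = i \sqrt{2393642} + 449 \frac{29}{-32} = i \sqrt{2393642} + 449 \cdot 29 \left(- \frac{1}{32}\right) = i \sqrt{2393642} + 449 \left(- \frac{29}{32}\right) = i \sqrt{2393642} - \frac{13021}{32} = - \frac{13021}{32} + i \sqrt{2393642}$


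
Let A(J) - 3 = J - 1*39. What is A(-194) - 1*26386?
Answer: -26616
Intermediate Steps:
A(J) = -36 + J (A(J) = 3 + (J - 1*39) = 3 + (J - 39) = 3 + (-39 + J) = -36 + J)
A(-194) - 1*26386 = (-36 - 194) - 1*26386 = -230 - 26386 = -26616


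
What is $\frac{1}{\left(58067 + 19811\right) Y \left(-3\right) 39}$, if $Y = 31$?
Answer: $- \frac{1}{282463506} \approx -3.5403 \cdot 10^{-9}$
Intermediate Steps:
$\frac{1}{\left(58067 + 19811\right) Y \left(-3\right) 39} = \frac{1}{\left(58067 + 19811\right) 31 \left(-3\right) 39} = \frac{1}{77878 \left(\left(-93\right) 39\right)} = \frac{1}{77878 \left(-3627\right)} = \frac{1}{77878} \left(- \frac{1}{3627}\right) = - \frac{1}{282463506}$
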